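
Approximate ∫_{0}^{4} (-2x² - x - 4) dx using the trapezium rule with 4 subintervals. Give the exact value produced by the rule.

h = (4 − 0)/4 = 1.
Nodes x₀,…,x₄ = 0, 1, 2, 3, 4.
f(x) = -2x² - x - 4: f₀=-4, f₁=-7, f₂=-14, f₃=-25, f₄=-40.
(h/2)·[f₀ + 2f₁ + 2f₂ + 2f₃ + f₄] = 0.5·(-136) = -68.

-68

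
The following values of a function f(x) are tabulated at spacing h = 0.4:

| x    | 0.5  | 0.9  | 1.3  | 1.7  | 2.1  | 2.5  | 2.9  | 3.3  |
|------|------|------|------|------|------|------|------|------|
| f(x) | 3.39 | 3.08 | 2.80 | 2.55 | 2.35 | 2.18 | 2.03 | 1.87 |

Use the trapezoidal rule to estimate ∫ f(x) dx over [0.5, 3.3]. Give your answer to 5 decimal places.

7.04800

h = 0.4, n = 7.
(h/2)·[y₀ + 2y₁ + 2y₂ + 2y₃ + 2y₄ + 2y₅ + 2y₆ + y₇] = 0.2·(35.24) = 7.04800.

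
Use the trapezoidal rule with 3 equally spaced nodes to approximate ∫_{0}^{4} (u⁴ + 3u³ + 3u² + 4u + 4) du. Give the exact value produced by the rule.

h = (4 − 0)/2 = 2.
Nodes u₀,…,u₂ = 0, 2, 4.
f(u) = u⁴ + 3u³ + 3u² + 4u + 4: f₀=4, f₁=64, f₂=516.
(h/2)·[f₀ + 2f₁ + f₂] = 1·(648) = 648.

648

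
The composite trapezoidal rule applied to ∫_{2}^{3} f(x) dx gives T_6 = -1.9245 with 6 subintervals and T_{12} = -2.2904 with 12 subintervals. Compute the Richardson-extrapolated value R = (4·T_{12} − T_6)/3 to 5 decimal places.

R = (4·T_{12} − T_6) / 3 = (4·(-2.2904) − (-1.9245))/3 = (-7.2371)/3 = -2.41237.

-2.41237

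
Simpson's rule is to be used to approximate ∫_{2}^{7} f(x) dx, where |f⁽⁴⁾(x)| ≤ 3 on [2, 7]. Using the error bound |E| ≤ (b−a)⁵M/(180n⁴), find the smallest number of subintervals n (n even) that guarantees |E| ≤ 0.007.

10

Need 9375/(180n⁴) ≤ 0.007.
n⁴ ≥ 9375/(180·0.007) = 7440.48 ⇒ n ≥ 9.2875, so the smallest even n is 10. (n must be even for Simpson's rule.)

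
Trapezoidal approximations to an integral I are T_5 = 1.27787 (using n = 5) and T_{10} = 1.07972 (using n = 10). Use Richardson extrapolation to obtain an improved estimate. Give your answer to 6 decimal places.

1.013670

R = (4·T_{10} − T_5) / 3 = (4·1.07972 − 1.27787)/3 = (3.04101)/3 = 1.013670.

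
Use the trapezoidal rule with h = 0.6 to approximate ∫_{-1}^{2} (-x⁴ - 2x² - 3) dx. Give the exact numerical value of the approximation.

h = (2 − (-1))/5 = 0.6.
Nodes x₀,…,x₅ = -1, -0.4, 0.2, 0.8, 1.4, 2.
f(x) = -x⁴ - 2x² - 3: f₀=-6, f₁=-3.3456, f₂=-3.0816, f₃=-4.6896, f₄=-10.7616, f₅=-27.
(h/2)·[f₀ + 2f₁ + 2f₂ + 2f₃ + 2f₄ + f₅] = 0.3·(-76.7568) = -23.02704.

-23.02704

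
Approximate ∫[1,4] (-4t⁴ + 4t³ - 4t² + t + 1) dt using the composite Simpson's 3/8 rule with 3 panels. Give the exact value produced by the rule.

h = (4 − 1)/3 = 1.
Nodes t₀,…,t₃ = 1, 2, 3, 4.
f(t) = -4t⁴ + 4t³ - 4t² + t + 1: f₀=-2, f₁=-45, f₂=-248, f₃=-827.
(3h/8)·[f₀ + 3f₁ + 3f₂ + f₃] = 0.375·(-1708) = -640.5.

-640.5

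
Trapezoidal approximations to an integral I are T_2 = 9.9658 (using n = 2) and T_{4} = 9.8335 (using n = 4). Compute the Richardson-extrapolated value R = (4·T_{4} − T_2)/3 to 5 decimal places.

9.78940

R = (4·T_{4} − T_2) / 3 = (4·9.8335 − 9.9658)/3 = (29.3682)/3 = 9.78940.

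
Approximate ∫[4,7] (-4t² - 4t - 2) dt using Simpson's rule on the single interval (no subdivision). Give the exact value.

-444

S = (b−a)/6 · [f(4) + 4f(5.5) + f(7)] = 0.5·[(-82) + 4·(-145) + (-226)] = -444.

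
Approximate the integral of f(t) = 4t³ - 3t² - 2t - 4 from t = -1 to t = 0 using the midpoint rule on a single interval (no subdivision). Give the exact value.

M = (b−a)·f(-0.5) = 1·(-4.25) = -4.25.

-4.25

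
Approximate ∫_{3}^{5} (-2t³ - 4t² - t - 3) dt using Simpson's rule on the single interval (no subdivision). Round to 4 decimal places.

-416.6667

S = (b−a)/6 · [f(3) + 4f(4) + f(5)] = 0.333333·[(-96) + 4·(-199) + (-358)] = -416.6667.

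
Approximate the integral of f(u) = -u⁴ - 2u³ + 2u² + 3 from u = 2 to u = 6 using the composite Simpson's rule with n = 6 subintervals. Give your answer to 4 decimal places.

h = (6 − 2)/6 = 0.666667.
Nodes u₀,…,u₆ = 2, 2.666667, 3.333333, 4, 4.666667, 5.333333, 6.
f(u) = -u⁴ - 2u³ + 2u² + 3: f₀=-21, f₁=-71.271605, f₂=-172.308642, f₃=-349, f₄=-630.975309, f₅=-1052.604938, f₆=-1653.
(h/3)·[f₀ + 4f₁ + 2f₂ + 4f₃ + 2f₄ + 4f₅ + f₆] = 0.222222·(-9172.074074) = -2038.2387.

-2038.2387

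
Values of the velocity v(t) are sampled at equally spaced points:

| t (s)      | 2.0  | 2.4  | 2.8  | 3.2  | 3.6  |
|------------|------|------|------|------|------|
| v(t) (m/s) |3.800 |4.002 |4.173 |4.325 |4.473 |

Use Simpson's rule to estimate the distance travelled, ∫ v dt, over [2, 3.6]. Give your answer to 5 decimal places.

6.65693

h = 0.4, n = 4.
(h/3)·[y₀ + 4y₁ + 2y₂ + 4y₃ + y₄] = 0.133333·(49.927) = 6.65693.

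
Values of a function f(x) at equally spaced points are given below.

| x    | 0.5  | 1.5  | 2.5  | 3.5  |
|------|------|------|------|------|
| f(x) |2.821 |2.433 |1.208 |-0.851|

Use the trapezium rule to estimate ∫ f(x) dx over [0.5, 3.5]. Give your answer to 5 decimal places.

4.62600

h = 1, n = 3.
(h/2)·[y₀ + 2y₁ + 2y₂ + y₃] = 0.5·(9.252) = 4.62600.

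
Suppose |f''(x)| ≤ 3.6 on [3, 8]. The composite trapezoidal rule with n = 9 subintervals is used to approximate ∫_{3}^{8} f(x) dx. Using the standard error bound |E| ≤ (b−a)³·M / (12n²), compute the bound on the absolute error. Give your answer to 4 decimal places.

|E| ≤ (5)³·3.6 / (12·9²) = 450/972 = 0.4630.

0.4630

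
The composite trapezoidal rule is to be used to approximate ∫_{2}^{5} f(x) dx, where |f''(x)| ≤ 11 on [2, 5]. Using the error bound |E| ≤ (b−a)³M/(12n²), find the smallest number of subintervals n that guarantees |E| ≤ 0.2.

Need 297/(12n²) ≤ 0.2.
n² ≥ 297/(12·0.2) = 123.75 ⇒ n ≥ 11.1243, so the smallest n is 12.

12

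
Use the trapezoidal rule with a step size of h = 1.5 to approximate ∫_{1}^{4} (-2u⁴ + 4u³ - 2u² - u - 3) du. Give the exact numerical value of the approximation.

-274.6875

h = (4 − 1)/2 = 1.5.
Nodes u₀,…,u₂ = 1, 2.5, 4.
f(u) = -2u⁴ + 4u³ - 2u² - u - 3: f₀=-4, f₁=-33.625, f₂=-295.
(h/2)·[f₀ + 2f₁ + f₂] = 0.75·(-366.25) = -274.6875.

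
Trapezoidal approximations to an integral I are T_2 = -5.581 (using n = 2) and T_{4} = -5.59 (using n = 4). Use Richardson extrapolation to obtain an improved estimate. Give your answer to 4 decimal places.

R = (4·T_{4} − T_2) / 3 = (4·(-5.59) − (-5.581))/3 = (-16.779)/3 = -5.5930.

-5.5930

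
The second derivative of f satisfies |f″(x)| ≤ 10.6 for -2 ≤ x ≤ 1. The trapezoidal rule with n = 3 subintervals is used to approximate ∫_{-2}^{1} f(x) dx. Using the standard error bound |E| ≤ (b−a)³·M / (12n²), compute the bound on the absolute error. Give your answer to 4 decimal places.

|E| ≤ (3)³·10.6 / (12·3²) = 286.2/108 = 2.6500.

2.6500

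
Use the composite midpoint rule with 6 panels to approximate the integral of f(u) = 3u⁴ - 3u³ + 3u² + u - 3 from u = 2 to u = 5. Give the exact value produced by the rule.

1504.72265625

h = (5 − 2)/6 = 0.5.
Midpoints m₁,…,m₆ = 2.25, 2.75, 3.25, 3.75, 4.25, 4.75.
f(m₁)=57.15234375, f(m₂)=131.62109375, f(m₃)=263.65234375, f(m₄)=477.99609375, f(m₅)=803.90234375, f(m₆)=1275.12109375.
h·[f(m₁) + f(m₂) + f(m₃) + f(m₄) + f(m₅) + f(m₆)] = 0.5·(3009.4453125) = 1504.72265625.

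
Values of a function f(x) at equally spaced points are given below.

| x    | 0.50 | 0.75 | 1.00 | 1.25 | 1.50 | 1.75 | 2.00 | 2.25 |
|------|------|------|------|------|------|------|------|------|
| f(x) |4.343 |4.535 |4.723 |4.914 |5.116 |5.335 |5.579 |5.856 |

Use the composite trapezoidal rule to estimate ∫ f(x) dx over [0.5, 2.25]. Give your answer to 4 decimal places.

8.8254

h = 0.25, n = 7.
(h/2)·[y₀ + 2y₁ + 2y₂ + 2y₃ + 2y₄ + 2y₅ + 2y₆ + y₇] = 0.125·(70.603) = 8.8254.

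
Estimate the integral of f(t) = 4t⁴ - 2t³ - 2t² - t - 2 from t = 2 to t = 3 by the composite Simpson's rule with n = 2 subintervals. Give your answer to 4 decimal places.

119.1667

h = (3 − 2)/2 = 0.5.
Nodes t₀,…,t₂ = 2, 2.5, 3.
f(t) = 4t⁴ - 2t³ - 2t² - t - 2: f₀=36, f₁=108, f₂=247.
(h/3)·[f₀ + 4f₁ + f₂] = 0.166667·(715) = 119.1667.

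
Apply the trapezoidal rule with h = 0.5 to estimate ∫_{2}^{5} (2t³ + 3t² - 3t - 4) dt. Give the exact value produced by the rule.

h = (5 − 2)/6 = 0.5.
Nodes t₀,…,t₆ = 2, 2.5, 3, 3.5, 4, 4.5, 5.
f(t) = 2t³ + 3t² - 3t - 4: f₀=18, f₁=38.5, f₂=68, f₃=108, f₄=160, f₅=225.5, f₆=306.
(h/2)·[f₀ + 2f₁ + 2f₂ + 2f₃ + 2f₄ + 2f₅ + f₆] = 0.25·(1524) = 381.

381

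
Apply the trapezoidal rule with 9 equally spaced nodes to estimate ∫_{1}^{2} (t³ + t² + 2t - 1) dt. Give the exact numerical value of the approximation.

h = (2 − 1)/8 = 0.125.
Nodes t₀,…,t₈ = 1, 1.125, 1.25, 1.375, 1.5, 1.625, 1.75, 1.875, 2.
f(t) = t³ + t² + 2t - 1: f₀=3, f₁=3.939453125, f₂=5.015625, f₃=6.240234375, f₄=7.625, f₅=9.181640625, f₆=10.921875, f₇=12.857421875, f₈=15.
(h/2)·[f₀ + 2f₁ + 2f₂ + 2f₃ + 2f₄ + 2f₅ + 2f₆ + 2f₇ + f₈] = 0.0625·(129.5625) = 8.09765625.

8.09765625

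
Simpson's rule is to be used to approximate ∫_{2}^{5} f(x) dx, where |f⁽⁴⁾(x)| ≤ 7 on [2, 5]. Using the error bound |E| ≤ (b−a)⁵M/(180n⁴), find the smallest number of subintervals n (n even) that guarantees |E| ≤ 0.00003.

Need 1701/(180n⁴) ≤ 0.00003.
n⁴ ≥ 1701/(180·0.00003) = 315000 ⇒ n ≥ 23.6907, so the smallest even n is 24. (n must be even for Simpson's rule.)

24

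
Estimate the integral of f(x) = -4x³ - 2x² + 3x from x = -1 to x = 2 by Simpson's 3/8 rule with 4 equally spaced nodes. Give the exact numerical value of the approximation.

-16.5

h = (2 − (-1))/3 = 1.
Nodes x₀,…,x₃ = -1, 0, 1, 2.
f(x) = -4x³ - 2x² + 3x: f₀=-1, f₁=0, f₂=-3, f₃=-34.
(3h/8)·[f₀ + 3f₁ + 3f₂ + f₃] = 0.375·(-44) = -16.5.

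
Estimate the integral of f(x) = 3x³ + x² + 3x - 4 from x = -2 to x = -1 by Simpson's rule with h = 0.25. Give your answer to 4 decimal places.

-17.4167

h = (-1 − (-2))/4 = 0.25.
Nodes x₀,…,x₄ = -2, -1.75, -1.5, -1.25, -1.
f(x) = 3x³ + x² + 3x - 4: f₀=-30, f₁=-22.265625, f₂=-16.375, f₃=-12.046875, f₄=-9.
(h/3)·[f₀ + 4f₁ + 2f₂ + 4f₃ + f₄] = 0.083333·(-209) = -17.4167.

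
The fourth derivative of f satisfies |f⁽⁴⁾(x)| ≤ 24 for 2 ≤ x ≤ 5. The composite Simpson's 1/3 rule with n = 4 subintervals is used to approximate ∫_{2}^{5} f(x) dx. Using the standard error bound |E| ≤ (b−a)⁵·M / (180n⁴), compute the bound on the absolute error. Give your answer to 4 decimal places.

|E| ≤ (3)⁵·24 / (180·4⁴) = 5832/46080 = 0.1266.

0.1266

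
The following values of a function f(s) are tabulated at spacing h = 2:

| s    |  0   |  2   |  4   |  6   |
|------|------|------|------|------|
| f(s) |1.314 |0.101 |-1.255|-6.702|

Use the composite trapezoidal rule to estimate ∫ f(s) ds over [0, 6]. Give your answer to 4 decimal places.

-7.6960

h = 2, n = 3.
(h/2)·[y₀ + 2y₁ + 2y₂ + y₃] = 1·(-7.696) = -7.6960.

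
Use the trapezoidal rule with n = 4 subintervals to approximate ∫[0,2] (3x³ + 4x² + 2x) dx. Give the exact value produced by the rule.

h = (2 − 0)/4 = 0.5.
Nodes x₀,…,x₄ = 0, 0.5, 1, 1.5, 2.
f(x) = 3x³ + 4x² + 2x: f₀=0, f₁=2.375, f₂=9, f₃=22.125, f₄=44.
(h/2)·[f₀ + 2f₁ + 2f₂ + 2f₃ + f₄] = 0.25·(111) = 27.75.

27.75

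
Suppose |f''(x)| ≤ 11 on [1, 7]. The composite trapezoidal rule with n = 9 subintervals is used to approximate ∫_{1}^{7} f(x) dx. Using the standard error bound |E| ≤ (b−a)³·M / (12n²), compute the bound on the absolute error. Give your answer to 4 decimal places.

|E| ≤ (6)³·11 / (12·9²) = 2376/972 = 2.4444.

2.4444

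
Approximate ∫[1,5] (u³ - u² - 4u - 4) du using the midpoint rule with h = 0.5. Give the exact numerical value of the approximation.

50

h = (5 − 1)/8 = 0.5.
Midpoints m₁,…,m₈ = 1.25, 1.75, 2.25, 2.75, 3.25, 3.75, 4.25, 4.75.
f(m₁)=-8.609375, f(m₂)=-8.703125, f(m₃)=-6.671875, f(m₄)=-1.765625, f(m₅)=6.765625, f(m₆)=19.671875, f(m₇)=37.703125, f(m₈)=61.609375.
h·[f(m₁) + f(m₂) + f(m₃) + f(m₄) + f(m₅) + f(m₆) + f(m₇) + f(m₈)] = 0.5·(100) = 50.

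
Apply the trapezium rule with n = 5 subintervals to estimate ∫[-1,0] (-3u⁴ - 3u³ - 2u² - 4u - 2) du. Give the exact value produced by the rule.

-0.53984

h = (0 − (-1))/5 = 0.2.
Nodes u₀,…,u₅ = -1, -0.8, -0.6, -0.4, -0.2, 0.
f(u) = -3u⁴ - 3u³ - 2u² - 4u - 2: f₀=0, f₁=0.2272, f₂=-0.0608, f₃=-0.6048, f₄=-1.2608, f₅=-2.
(h/2)·[f₀ + 2f₁ + 2f₂ + 2f₃ + 2f₄ + f₅] = 0.1·(-5.3984) = -0.53984.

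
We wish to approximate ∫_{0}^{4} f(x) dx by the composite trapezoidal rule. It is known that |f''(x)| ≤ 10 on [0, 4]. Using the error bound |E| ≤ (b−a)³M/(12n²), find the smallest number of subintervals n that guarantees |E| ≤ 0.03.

Need 640/(12n²) ≤ 0.03.
n² ≥ 640/(12·0.03) = 1777.78 ⇒ n ≥ 42.1637, so the smallest n is 43.

43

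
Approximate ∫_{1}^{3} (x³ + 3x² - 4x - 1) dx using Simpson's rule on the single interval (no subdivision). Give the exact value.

28

S = (b−a)/6 · [f(1) + 4f(2) + f(3)] = 0.333333·[(-1) + 4·11 + 41] = 28.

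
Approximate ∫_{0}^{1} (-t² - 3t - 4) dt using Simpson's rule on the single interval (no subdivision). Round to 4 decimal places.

-5.8333

S = (b−a)/6 · [f(0) + 4f(0.5) + f(1)] = 0.166667·[(-4) + 4·(-5.75) + (-8)] = -5.8333.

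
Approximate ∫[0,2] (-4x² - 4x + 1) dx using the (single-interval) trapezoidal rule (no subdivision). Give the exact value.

T = (b−a)/2 · [f(0) + f(2)] = 1·[1 + (-23)] = -22.

-22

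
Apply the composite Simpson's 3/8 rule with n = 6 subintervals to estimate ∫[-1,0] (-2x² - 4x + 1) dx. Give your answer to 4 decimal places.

2.3333

h = (0 − (-1))/6 = 0.166667.
Nodes x₀,…,x₆ = -1, -0.833333, -0.666667, -0.5, -0.333333, -0.166667, 0.
f(x) = -2x² - 4x + 1: f₀=3, f₁=2.944444, f₂=2.777778, f₃=2.5, f₄=2.111111, f₅=1.611111, f₆=1.
(3h/8)·[f₀ + 3f₁ + 3f₂ + 2f₃ + 3f₄ + 3f₅ + f₆] = 0.0625·(37.333333) = 2.3333.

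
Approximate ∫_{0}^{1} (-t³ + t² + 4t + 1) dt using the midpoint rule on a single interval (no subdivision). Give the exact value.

M = (b−a)·f(0.5) = 1·(3.125) = 3.125.

3.125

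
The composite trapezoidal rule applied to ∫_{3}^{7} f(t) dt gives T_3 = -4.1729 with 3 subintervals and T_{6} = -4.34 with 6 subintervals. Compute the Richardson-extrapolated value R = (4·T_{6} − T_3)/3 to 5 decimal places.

-4.39570

R = (4·T_{6} − T_3) / 3 = (4·(-4.34) − (-4.1729))/3 = (-13.1871)/3 = -4.39570.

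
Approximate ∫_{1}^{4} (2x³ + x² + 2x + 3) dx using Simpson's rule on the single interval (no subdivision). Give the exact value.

172.5

S = (b−a)/6 · [f(1) + 4f(2.5) + f(4)] = 0.5·[8 + 4·45.5 + 155] = 172.5.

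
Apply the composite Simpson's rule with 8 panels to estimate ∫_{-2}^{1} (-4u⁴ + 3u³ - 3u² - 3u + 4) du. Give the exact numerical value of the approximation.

h = (1 − (-2))/8 = 0.375.
Nodes u₀,…,u₈ = -2, -1.625, -1.25, -0.875, -0.5, -0.125, 0.25, 0.625, 1.
f(u) = -4u⁴ + 3u³ - 3u² - 3u + 4: f₀=-90, f₁=-39.8115234375, f₂=-12.5625, f₃=-0.0263671875, f₄=4.125, f₅=4.3212890625, f₆=3.09375, f₇=1.0751953125, f₈=-3.
(h/3)·[f₀ + 4f₁ + 2f₂ + 4f₃ + 2f₄ + 4f₅ + 2f₆ + 4f₇ + f₈] = 0.125·(-241.453125) = -30.181640625.

-30.181640625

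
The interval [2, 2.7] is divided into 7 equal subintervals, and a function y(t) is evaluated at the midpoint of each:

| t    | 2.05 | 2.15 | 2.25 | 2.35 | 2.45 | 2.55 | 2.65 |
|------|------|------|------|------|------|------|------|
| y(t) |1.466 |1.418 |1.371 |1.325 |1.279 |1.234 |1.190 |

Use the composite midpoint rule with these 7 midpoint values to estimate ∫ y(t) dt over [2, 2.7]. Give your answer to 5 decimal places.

0.92830

h = 0.1, n = 7.
h·[y(m₁) + y(m₂) + y(m₃) + y(m₄) + y(m₅) + y(m₆) + y(m₇)] = 0.1·(9.283) = 0.92830.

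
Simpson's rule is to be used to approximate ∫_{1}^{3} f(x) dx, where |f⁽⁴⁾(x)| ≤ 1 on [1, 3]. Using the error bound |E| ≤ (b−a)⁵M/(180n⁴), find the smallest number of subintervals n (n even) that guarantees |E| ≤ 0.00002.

Need 32/(180n⁴) ≤ 0.00002.
n⁴ ≥ 32/(180·0.00002) = 8888.89 ⇒ n ≥ 9.7098, so the smallest even n is 10. (n must be even for Simpson's rule.)

10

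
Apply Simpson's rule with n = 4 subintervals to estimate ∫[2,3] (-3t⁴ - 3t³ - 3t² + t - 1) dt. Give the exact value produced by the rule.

-192.8515625

h = (3 − 2)/4 = 0.25.
Nodes t₀,…,t₄ = 2, 2.25, 2.5, 2.75, 3.
f(t) = -3t⁴ - 3t³ - 3t² + t - 1: f₀=-83, f₁=-124.99609375, f₂=-181.3125, f₃=-254.90234375, f₄=-349.
(h/3)·[f₀ + 4f₁ + 2f₂ + 4f₃ + f₄] = 0.083333·(-2314.21875) = -192.8515625.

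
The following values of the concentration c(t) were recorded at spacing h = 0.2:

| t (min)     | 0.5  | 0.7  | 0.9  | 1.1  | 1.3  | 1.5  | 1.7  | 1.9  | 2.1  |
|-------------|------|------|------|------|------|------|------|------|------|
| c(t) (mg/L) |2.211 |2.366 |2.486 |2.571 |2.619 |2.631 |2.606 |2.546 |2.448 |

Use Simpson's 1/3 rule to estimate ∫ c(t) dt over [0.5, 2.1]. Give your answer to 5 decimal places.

h = 0.2, n = 8.
(h/3)·[y₀ + 4y₁ + 2y₂ + 4y₃ + 2y₄ + 4y₅ + 2y₆ + 4y₇ + y₈] = 0.066667·(60.537) = 4.03580.

4.03580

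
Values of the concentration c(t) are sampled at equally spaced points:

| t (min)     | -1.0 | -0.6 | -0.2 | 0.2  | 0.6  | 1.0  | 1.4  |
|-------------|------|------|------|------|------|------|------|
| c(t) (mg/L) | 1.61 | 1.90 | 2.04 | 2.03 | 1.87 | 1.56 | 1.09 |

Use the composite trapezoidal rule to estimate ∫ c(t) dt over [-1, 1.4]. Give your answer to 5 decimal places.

h = 0.4, n = 6.
(h/2)·[y₀ + 2y₁ + 2y₂ + 2y₃ + 2y₄ + 2y₅ + y₆] = 0.2·(21.50) = 4.30000.

4.30000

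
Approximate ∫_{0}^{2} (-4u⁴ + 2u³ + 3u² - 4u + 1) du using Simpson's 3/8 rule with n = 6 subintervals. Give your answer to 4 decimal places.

h = (2 − 0)/6 = 0.333333.
Nodes u₀,…,u₆ = 0, 0.333333, 0.666667, 1, 1.333333, 1.666667, 2.
f(u) = -4u⁴ + 2u³ + 3u² - 4u + 1: f₀=1, f₁=0.024691, f₂=-0.530864, f₃=-2, f₄=-6.901235, f₅=-18.938272, f₆=-43.
(3h/8)·[f₀ + 3f₁ + 3f₂ + 2f₃ + 3f₄ + 3f₅ + f₆] = 0.125·(-125.037037) = -15.6296.

-15.6296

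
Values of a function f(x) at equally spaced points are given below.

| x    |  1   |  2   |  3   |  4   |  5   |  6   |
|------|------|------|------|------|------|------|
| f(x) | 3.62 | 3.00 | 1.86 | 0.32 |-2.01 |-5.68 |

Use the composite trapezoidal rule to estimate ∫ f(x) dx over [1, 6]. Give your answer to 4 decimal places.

h = 1, n = 5.
(h/2)·[y₀ + 2y₁ + 2y₂ + 2y₃ + 2y₄ + y₅] = 0.5·(4.28) = 2.1400.

2.1400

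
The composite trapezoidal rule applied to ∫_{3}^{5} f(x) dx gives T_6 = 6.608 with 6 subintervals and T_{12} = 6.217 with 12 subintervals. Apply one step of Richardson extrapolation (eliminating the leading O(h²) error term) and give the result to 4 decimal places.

R = (4·T_{12} − T_6) / 3 = (4·6.217 − 6.608)/3 = (18.260)/3 = 6.0867.

6.0867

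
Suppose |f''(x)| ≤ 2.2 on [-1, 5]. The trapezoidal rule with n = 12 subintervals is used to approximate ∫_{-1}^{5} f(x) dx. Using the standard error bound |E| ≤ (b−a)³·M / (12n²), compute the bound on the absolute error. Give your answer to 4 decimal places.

0.2750

|E| ≤ (6)³·2.2 / (12·12²) = 475.2/1728 = 0.2750.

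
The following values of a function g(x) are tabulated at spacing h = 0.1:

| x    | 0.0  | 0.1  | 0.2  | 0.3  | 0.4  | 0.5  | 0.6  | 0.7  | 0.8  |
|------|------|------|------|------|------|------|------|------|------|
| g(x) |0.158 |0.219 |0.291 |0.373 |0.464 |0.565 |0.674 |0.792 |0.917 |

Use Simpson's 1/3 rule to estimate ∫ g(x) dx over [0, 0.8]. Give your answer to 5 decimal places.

h = 0.1, n = 8.
(h/3)·[y₀ + 4y₁ + 2y₂ + 4y₃ + 2y₄ + 4y₅ + 2y₆ + 4y₇ + y₈] = 0.033333·(11.729) = 0.39097.

0.39097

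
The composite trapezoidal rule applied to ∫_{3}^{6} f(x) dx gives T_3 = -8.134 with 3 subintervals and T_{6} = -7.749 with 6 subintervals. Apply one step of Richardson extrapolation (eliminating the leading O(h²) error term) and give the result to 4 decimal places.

-7.6207

R = (4·T_{6} − T_3) / 3 = (4·(-7.749) − (-8.134))/3 = (-22.862)/3 = -7.6207.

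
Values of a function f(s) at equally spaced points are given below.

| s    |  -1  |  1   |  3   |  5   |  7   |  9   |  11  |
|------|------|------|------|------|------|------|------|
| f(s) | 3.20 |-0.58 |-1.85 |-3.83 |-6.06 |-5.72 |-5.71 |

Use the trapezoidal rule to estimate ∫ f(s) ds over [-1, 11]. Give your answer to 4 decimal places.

-38.5900

h = 2, n = 6.
(h/2)·[y₀ + 2y₁ + 2y₂ + 2y₃ + 2y₄ + 2y₅ + y₆] = 1·(-38.59) = -38.5900.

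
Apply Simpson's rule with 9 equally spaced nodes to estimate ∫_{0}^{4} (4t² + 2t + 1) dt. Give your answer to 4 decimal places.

h = (4 − 0)/8 = 0.5.
Nodes t₀,…,t₈ = 0, 0.5, 1, 1.5, 2, 2.5, 3, 3.5, 4.
f(t) = 4t² + 2t + 1: f₀=1, f₁=3, f₂=7, f₃=13, f₄=21, f₅=31, f₆=43, f₇=57, f₈=73.
(h/3)·[f₀ + 4f₁ + 2f₂ + 4f₃ + 2f₄ + 4f₅ + 2f₆ + 4f₇ + f₈] = 0.166667·(632) = 105.3333.

105.3333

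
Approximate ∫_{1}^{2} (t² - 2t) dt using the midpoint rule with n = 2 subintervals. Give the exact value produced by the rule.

h = (2 − 1)/2 = 0.5.
Midpoints m₁,…,m₂ = 1.25, 1.75.
f(m₁)=-0.9375, f(m₂)=-0.4375.
h·[f(m₁) + f(m₂)] = 0.5·(-1.375) = -0.6875.

-0.6875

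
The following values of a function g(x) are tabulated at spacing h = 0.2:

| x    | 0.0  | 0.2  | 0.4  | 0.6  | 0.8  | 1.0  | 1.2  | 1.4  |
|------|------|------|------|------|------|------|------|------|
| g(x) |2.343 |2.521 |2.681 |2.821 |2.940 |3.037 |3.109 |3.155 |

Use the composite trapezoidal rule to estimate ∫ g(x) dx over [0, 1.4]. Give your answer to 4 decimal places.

h = 0.2, n = 7.
(h/2)·[y₀ + 2y₁ + 2y₂ + 2y₃ + 2y₄ + 2y₅ + 2y₆ + y₇] = 0.1·(39.716) = 3.9716.

3.9716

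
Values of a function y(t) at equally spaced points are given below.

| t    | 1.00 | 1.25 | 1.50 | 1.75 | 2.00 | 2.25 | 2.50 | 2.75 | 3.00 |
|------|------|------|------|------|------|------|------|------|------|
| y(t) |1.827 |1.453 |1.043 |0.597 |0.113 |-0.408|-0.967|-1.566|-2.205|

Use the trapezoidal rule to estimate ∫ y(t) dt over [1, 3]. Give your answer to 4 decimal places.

0.0190

h = 0.25, n = 8.
(h/2)·[y₀ + 2y₁ + 2y₂ + 2y₃ + 2y₄ + 2y₅ + 2y₆ + 2y₇ + y₈] = 0.125·(0.152) = 0.0190.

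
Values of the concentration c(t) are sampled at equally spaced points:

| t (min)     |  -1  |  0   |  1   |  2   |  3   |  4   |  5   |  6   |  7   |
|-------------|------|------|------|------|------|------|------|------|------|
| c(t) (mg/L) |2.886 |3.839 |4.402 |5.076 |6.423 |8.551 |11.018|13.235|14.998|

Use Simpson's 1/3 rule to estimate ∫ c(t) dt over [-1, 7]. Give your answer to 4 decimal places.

h = 1, n = 8.
(h/3)·[y₀ + 4y₁ + 2y₂ + 4y₃ + 2y₄ + 4y₅ + 2y₆ + 4y₇ + y₈] = 0.333333·(184.374) = 61.4580.

61.4580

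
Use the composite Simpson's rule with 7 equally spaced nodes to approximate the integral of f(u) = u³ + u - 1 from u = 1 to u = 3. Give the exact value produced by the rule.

22

h = (3 − 1)/6 = 0.333333.
Nodes u₀,…,u₆ = 1, 1.333333, 1.666667, 2, 2.333333, 2.666667, 3.
f(u) = u³ + u - 1: f₀=1, f₁=2.703704, f₂=5.296296, f₃=9, f₄=14.037037, f₅=20.629630, f₆=29.
(h/3)·[f₀ + 4f₁ + 2f₂ + 4f₃ + 2f₄ + 4f₅ + f₆] = 0.111111·(198) = 22.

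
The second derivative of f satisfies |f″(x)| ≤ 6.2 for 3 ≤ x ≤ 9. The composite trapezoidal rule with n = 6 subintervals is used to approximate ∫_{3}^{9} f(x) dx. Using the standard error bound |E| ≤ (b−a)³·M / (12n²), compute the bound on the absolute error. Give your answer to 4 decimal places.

3.1000

|E| ≤ (6)³·6.2 / (12·6²) = 1339.2/432 = 3.1000.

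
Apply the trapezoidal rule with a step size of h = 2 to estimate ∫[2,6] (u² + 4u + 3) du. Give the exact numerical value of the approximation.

h = (6 − 2)/2 = 2.
Nodes u₀,…,u₂ = 2, 4, 6.
f(u) = u² + 4u + 3: f₀=15, f₁=35, f₂=63.
(h/2)·[f₀ + 2f₁ + f₂] = 1·(148) = 148.

148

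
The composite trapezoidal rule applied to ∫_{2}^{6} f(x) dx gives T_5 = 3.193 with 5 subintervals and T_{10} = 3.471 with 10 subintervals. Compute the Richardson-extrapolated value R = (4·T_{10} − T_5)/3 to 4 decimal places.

R = (4·T_{10} − T_5) / 3 = (4·3.471 − 3.193)/3 = (10.691)/3 = 3.5637.

3.5637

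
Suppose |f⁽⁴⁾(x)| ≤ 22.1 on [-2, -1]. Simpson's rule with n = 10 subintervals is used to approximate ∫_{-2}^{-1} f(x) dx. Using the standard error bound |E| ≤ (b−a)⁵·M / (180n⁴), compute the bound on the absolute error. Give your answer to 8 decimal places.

|E| ≤ (1)⁵·22.1 / (180·10⁴) = 22.1/1800000 = 0.00001228.

0.00001228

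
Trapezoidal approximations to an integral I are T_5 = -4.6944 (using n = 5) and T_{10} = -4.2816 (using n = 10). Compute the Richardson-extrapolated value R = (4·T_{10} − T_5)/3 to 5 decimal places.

-4.14400

R = (4·T_{10} − T_5) / 3 = (4·(-4.2816) − (-4.6944))/3 = (-12.4320)/3 = -4.14400.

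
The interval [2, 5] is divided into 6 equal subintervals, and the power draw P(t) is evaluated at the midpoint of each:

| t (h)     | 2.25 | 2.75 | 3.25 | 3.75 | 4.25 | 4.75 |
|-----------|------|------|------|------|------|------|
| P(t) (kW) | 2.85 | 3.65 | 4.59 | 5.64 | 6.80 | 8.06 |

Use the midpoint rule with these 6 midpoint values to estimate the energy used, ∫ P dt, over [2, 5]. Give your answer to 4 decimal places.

h = 0.5, n = 6.
h·[y(m₁) + y(m₂) + y(m₃) + y(m₄) + y(m₅) + y(m₆)] = 0.5·(31.59) = 15.7950.

15.7950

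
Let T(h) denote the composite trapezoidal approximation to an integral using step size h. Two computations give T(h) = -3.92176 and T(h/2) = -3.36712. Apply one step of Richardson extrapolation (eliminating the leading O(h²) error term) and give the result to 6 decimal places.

R = (4·T(h/2) − T(h)) / 3 = (4·(-3.36712) − (-3.92176))/3 = (-9.54672)/3 = -3.182240.

-3.182240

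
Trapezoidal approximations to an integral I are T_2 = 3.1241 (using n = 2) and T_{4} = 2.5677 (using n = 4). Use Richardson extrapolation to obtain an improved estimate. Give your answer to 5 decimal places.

R = (4·T_{4} − T_2) / 3 = (4·2.5677 − 3.1241)/3 = (7.1467)/3 = 2.38223.

2.38223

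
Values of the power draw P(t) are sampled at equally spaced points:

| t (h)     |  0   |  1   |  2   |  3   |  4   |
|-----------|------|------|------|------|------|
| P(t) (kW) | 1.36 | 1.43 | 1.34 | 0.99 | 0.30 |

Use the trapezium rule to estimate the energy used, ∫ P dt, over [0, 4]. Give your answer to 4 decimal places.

h = 1, n = 4.
(h/2)·[y₀ + 2y₁ + 2y₂ + 2y₃ + y₄] = 0.5·(9.18) = 4.5900.

4.5900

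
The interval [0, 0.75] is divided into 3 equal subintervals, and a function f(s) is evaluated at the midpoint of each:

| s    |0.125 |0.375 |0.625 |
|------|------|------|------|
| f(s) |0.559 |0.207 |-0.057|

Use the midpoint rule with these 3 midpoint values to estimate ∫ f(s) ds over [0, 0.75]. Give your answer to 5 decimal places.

h = 0.25, n = 3.
h·[y(m₁) + y(m₂) + y(m₃)] = 0.25·(0.709) = 0.17725.

0.17725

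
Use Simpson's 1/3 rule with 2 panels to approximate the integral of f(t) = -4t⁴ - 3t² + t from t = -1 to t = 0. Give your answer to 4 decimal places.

-2.3333

h = (0 − (-1))/2 = 0.5.
Nodes t₀,…,t₂ = -1, -0.5, 0.
f(t) = -4t⁴ - 3t² + t: f₀=-8, f₁=-1.5, f₂=0.
(h/3)·[f₀ + 4f₁ + f₂] = 0.166667·(-14) = -2.3333.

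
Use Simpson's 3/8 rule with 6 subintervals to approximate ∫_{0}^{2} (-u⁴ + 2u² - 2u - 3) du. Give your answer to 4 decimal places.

h = (2 − 0)/6 = 0.333333.
Nodes u₀,…,u₆ = 0, 0.333333, 0.666667, 1, 1.333333, 1.666667, 2.
f(u) = -u⁴ + 2u² - 2u - 3: f₀=-3, f₁=-3.456790, f₂=-3.641975, f₃=-4, f₄=-5.271605, f₅=-8.493827, f₆=-15.
(3h/8)·[f₀ + 3f₁ + 3f₂ + 2f₃ + 3f₄ + 3f₅ + f₆] = 0.125·(-88.592593) = -11.0741.

-11.0741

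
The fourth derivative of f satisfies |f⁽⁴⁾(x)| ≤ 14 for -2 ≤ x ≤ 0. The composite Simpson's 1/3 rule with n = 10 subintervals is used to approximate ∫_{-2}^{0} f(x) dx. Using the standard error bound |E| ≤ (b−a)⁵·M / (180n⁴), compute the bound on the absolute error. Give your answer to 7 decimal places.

0.0002489

|E| ≤ (2)⁵·14 / (180·10⁴) = 448/1800000 = 0.0002489.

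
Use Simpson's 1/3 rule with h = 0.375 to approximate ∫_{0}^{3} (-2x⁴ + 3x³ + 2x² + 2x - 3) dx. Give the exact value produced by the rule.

-18.4658203125

h = (3 − 0)/8 = 0.375.
Nodes x₀,…,x₈ = 0, 0.375, 0.75, 1.125, 1.5, 1.875, 2.25, 2.625, 3.
f(x) = -2x⁴ + 3x³ + 2x² + 2x - 3: f₀=-3, f₁=-1.85009765625, f₂=0.2578125, f₃=2.84912109375, f₄=4.5, f₅=2.83740234375, f₆=-5.4609375, f₇=-24.66650390625, f₈=-60.
(h/3)·[f₀ + 4f₁ + 2f₂ + 4f₃ + 2f₄ + 4f₅ + 2f₆ + 4f₇ + f₈] = 0.125·(-147.7265625) = -18.4658203125.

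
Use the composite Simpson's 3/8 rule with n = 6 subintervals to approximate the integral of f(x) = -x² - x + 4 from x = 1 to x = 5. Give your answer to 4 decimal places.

-37.3333

h = (5 − 1)/6 = 0.666667.
Nodes x₀,…,x₆ = 1, 1.666667, 2.333333, 3, 3.666667, 4.333333, 5.
f(x) = -x² - x + 4: f₀=2, f₁=-0.444444, f₂=-3.777778, f₃=-8, f₄=-13.111111, f₅=-19.111111, f₆=-26.
(3h/8)·[f₀ + 3f₁ + 3f₂ + 2f₃ + 3f₄ + 3f₅ + f₆] = 0.25·(-149.333333) = -37.3333.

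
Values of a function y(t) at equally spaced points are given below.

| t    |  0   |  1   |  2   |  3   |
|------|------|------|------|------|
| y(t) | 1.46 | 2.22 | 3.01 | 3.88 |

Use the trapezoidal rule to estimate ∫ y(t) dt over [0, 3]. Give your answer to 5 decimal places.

h = 1, n = 3.
(h/2)·[y₀ + 2y₁ + 2y₂ + y₃] = 0.5·(15.80) = 7.90000.

7.90000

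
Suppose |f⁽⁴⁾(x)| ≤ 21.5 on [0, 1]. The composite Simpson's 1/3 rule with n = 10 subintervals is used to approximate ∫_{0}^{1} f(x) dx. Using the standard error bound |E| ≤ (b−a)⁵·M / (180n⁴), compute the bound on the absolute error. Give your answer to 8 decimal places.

|E| ≤ (1)⁵·21.5 / (180·10⁴) = 21.5/1800000 = 0.00001194.

0.00001194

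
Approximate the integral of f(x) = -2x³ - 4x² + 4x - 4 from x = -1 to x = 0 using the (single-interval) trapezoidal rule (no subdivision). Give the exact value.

T = (b−a)/2 · [f(-1) + f(0)] = 0.5·[(-10) + (-4)] = -7.

-7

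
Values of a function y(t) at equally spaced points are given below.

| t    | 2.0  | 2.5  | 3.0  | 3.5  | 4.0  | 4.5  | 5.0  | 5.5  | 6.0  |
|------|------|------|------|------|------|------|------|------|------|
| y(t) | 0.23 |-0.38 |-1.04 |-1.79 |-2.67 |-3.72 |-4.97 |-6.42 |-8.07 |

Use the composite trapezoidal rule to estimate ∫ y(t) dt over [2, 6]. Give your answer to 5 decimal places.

h = 0.5, n = 8.
(h/2)·[y₀ + 2y₁ + 2y₂ + 2y₃ + 2y₄ + 2y₅ + 2y₆ + 2y₇ + y₈] = 0.25·(-49.82) = -12.45500.

-12.45500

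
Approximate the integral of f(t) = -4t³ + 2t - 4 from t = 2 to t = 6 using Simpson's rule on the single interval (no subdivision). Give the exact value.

S = (b−a)/6 · [f(2) + 4f(4) + f(6)] = 0.666667·[(-32) + 4·(-252) + (-856)] = -1264.

-1264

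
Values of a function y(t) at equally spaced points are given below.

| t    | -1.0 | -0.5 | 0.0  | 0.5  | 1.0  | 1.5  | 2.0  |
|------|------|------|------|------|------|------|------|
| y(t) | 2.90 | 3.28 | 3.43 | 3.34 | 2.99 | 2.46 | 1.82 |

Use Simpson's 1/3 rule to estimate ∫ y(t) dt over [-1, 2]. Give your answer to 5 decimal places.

8.98000

h = 0.5, n = 6.
(h/3)·[y₀ + 4y₁ + 2y₂ + 4y₃ + 2y₄ + 4y₅ + y₆] = 0.166667·(53.88) = 8.98000.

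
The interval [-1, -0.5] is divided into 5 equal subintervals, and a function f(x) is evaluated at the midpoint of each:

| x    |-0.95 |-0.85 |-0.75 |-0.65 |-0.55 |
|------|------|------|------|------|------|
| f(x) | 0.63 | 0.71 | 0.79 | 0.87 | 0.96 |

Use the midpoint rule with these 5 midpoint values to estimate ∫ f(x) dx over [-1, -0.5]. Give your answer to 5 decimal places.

0.39600

h = 0.1, n = 5.
h·[y(m₁) + y(m₂) + y(m₃) + y(m₄) + y(m₅)] = 0.1·(3.96) = 0.39600.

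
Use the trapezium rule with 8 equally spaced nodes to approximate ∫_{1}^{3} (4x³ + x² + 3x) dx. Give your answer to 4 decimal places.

h = (3 − 1)/7 = 0.285714.
Nodes x₀,…,x₇ = 1, 1.285714, 1.571429, 1.857143, 2.142857, 2.428571, 2.714286, 3.
f(x) = 4x³ + x² + 3x: f₀=8, f₁=14.011662, f₂=22.705539, f₃=34.641399, f₄=50.379009, f₅=70.478134, f₆=95.498542, f₇=126.
(h/2)·[f₀ + 2f₁ + 2f₂ + 2f₃ + 2f₄ + 2f₅ + 2f₆ + f₇] = 0.142857·(709.428571) = 101.3469.

101.3469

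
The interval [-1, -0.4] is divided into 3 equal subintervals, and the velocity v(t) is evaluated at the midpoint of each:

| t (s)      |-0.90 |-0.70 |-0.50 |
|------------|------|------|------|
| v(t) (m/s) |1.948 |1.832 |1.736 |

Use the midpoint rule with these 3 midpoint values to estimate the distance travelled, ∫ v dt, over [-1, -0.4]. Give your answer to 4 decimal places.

h = 0.2, n = 3.
h·[y(m₁) + y(m₂) + y(m₃)] = 0.2·(5.516) = 1.1032.

1.1032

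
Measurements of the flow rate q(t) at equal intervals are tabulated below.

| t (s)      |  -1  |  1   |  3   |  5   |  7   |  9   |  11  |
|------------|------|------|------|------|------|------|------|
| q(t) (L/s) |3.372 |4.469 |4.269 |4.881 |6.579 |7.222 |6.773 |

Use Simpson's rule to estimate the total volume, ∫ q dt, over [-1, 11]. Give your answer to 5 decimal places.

h = 2, n = 6.
(h/3)·[y₀ + 4y₁ + 2y₂ + 4y₃ + 2y₄ + 4y₅ + y₆] = 0.666667·(98.129) = 65.41933.

65.41933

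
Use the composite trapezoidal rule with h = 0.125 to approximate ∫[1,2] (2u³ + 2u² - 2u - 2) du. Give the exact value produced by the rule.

h = (2 − 1)/8 = 0.125.
Nodes u₀,…,u₈ = 1, 1.125, 1.25, 1.375, 1.5, 1.625, 1.75, 1.875, 2.
f(u) = 2u³ + 2u² - 2u - 2: f₀=0, f₁=1.12890625, f₂=2.53125, f₃=4.23046875, f₄=6.25, f₅=8.61328125, f₆=11.34375, f₇=14.46484375, f₈=18.
(h/2)·[f₀ + 2f₁ + 2f₂ + 2f₃ + 2f₄ + 2f₅ + 2f₆ + 2f₇ + f₈] = 0.0625·(115.125) = 7.1953125.

7.1953125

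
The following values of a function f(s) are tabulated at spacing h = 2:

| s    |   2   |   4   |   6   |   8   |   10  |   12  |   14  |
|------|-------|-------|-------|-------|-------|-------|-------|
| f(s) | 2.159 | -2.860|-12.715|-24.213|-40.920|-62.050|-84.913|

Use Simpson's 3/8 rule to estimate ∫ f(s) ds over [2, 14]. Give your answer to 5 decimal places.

-365.11125

h = 2, n = 6.
(3h/8)·[y₀ + 3y₁ + 3y₂ + 2y₃ + 3y₄ + 3y₅ + y₆] = 0.75·(-486.815) = -365.11125.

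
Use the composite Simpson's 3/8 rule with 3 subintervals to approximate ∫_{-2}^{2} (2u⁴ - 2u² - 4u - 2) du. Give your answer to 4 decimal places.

14.5185

h = (2 − (-2))/3 = 1.333333.
Nodes u₀,…,u₃ = -2, -0.666667, 0.666667, 2.
f(u) = 2u⁴ - 2u² - 4u - 2: f₀=30, f₁=0.172840, f₂=-5.160494, f₃=14.
(3h/8)·[f₀ + 3f₁ + 3f₂ + f₃] = 0.5·(29.037037) = 14.5185.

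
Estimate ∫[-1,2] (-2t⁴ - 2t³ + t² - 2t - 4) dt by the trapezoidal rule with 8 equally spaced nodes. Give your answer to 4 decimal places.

h = (2 − (-1))/7 = 0.428571.
Nodes t₀,…,t₇ = -1, -0.571429, -0.142857, 0.285714, 0.714286, 1.142857, 1.571429, 2.
f(t) = -2t⁴ - 2t³ + t² - 2t - 4: f₀=-1, f₁=-2.370679, f₂=-3.688880, f₃=-4.549771, f₄=-6.167847, f₅=-11.376926, f₆=-24.630154, f₇=-52.
(h/2)·[f₀ + 2f₁ + 2f₂ + 2f₃ + 2f₄ + 2f₅ + 2f₆ + f₇] = 0.214286·(-158.568513) = -33.9790.

-33.9790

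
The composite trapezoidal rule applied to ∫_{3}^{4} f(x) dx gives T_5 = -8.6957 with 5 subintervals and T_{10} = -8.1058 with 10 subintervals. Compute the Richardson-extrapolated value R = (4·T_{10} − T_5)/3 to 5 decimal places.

-7.90917

R = (4·T_{10} − T_5) / 3 = (4·(-8.1058) − (-8.6957))/3 = (-23.7275)/3 = -7.90917.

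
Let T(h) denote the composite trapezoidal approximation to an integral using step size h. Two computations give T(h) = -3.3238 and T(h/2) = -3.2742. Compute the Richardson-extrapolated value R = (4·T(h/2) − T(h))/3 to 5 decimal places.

R = (4·T(h/2) − T(h)) / 3 = (4·(-3.2742) − (-3.3238))/3 = (-9.7730)/3 = -3.25767.

-3.25767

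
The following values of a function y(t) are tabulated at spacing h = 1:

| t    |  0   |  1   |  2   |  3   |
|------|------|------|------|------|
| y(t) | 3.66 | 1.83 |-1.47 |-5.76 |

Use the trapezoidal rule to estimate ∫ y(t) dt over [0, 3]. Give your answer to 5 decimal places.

h = 1, n = 3.
(h/2)·[y₀ + 2y₁ + 2y₂ + y₃] = 0.5·(-1.38) = -0.69000.

-0.69000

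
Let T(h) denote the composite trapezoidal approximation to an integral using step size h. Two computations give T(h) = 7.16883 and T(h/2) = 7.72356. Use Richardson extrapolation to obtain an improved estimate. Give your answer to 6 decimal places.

R = (4·T(h/2) − T(h)) / 3 = (4·7.72356 − 7.16883)/3 = (23.72541)/3 = 7.908470.

7.908470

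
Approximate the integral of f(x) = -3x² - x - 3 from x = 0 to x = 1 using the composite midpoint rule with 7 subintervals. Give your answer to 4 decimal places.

h = (1 − 0)/7 = 0.142857.
Midpoints m₁,…,m₇ = 0.071429, 0.214286, 0.357143, 0.5, 0.642857, 0.785714, 0.928571.
f(m₁)=-3.086735, f(m₂)=-3.352041, f(m₃)=-3.739796, f(m₄)=-4.25, f(m₅)=-4.882653, f(m₆)=-5.637755, f(m₇)=-6.515306.
h·[f(m₁) + f(m₂) + f(m₃) + f(m₄) + f(m₅) + f(m₆) + f(m₇)] = 0.142857·(-31.464286) = -4.4949.

-4.4949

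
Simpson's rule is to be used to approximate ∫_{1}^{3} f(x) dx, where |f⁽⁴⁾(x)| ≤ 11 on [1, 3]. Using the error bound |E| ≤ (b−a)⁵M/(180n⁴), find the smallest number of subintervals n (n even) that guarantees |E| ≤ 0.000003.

30

Need 352/(180n⁴) ≤ 0.000003.
n⁴ ≥ 352/(180·0.000003) = 651852 ⇒ n ≥ 28.4143, so the smallest even n is 30. (n must be even for Simpson's rule.)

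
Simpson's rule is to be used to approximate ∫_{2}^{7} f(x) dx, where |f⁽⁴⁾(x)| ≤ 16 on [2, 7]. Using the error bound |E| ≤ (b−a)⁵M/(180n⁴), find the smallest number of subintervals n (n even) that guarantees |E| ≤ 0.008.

14

Need 50000/(180n⁴) ≤ 0.008.
n⁴ ≥ 50000/(180·0.008) = 34722.2 ⇒ n ≥ 13.6506, so the smallest even n is 14. (n must be even for Simpson's rule.)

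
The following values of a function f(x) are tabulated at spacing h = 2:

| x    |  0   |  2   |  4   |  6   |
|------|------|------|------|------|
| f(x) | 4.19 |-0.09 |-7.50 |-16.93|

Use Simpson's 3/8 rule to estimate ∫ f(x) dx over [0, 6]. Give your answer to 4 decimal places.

h = 2, n = 3.
(3h/8)·[y₀ + 3y₁ + 3y₂ + y₃] = 0.75·(-35.51) = -26.6325.

-26.6325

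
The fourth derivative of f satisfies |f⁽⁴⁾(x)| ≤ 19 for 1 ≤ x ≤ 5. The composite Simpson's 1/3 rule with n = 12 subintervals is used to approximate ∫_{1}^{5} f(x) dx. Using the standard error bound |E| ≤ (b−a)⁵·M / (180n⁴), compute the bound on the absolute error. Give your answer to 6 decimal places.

|E| ≤ (4)⁵·19 / (180·12⁴) = 19456/3732480 = 0.005213.

0.005213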